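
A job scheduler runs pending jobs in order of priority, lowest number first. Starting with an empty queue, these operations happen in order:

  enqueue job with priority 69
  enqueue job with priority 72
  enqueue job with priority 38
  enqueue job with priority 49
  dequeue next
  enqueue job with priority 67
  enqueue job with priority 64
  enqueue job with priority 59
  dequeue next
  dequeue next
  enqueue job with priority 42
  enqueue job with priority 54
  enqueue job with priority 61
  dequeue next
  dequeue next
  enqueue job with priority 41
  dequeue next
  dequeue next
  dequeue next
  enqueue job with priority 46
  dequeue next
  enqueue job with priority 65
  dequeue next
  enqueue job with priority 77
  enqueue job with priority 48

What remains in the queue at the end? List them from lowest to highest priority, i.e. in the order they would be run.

48, 67, 69, 72, 77

insert 69 → {69}
insert 72 → {69, 72}
insert 38 → {38, 69, 72}
insert 49 → {38, 49, 69, 72}
dequeue next → 38; now {49, 69, 72}
insert 67 → {49, 67, 69, 72}
insert 64 → {49, 64, 67, 69, 72}
insert 59 → {49, 59, 64, 67, 69, 72}
dequeue next → 49; now {59, 64, 67, 69, 72}
dequeue next → 59; now {64, 67, 69, 72}
insert 42 → {42, 64, 67, 69, 72}
insert 54 → {42, 54, 64, 67, 69, 72}
insert 61 → {42, 54, 61, 64, 67, 69, 72}
dequeue next → 42; now {54, 61, 64, 67, 69, 72}
dequeue next → 54; now {61, 64, 67, 69, 72}
insert 41 → {41, 61, 64, 67, 69, 72}
dequeue next → 41; now {61, 64, 67, 69, 72}
dequeue next → 61; now {64, 67, 69, 72}
dequeue next → 64; now {67, 69, 72}
insert 46 → {46, 67, 69, 72}
dequeue next → 46; now {67, 69, 72}
insert 65 → {65, 67, 69, 72}
dequeue next → 65; now {67, 69, 72}
insert 77 → {67, 69, 72, 77}
insert 48 → {48, 67, 69, 72, 77}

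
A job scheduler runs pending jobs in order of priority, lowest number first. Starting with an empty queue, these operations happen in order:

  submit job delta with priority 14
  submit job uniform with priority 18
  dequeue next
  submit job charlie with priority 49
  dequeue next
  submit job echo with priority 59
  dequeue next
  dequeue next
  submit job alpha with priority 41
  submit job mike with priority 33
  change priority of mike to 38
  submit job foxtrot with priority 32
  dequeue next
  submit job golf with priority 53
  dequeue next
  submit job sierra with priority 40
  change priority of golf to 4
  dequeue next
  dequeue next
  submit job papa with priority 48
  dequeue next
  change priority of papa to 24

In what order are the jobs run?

[delta, uniform, charlie, echo, foxtrot, mike, golf, sierra, alpha]

add delta (priority 14) → {delta:14}
add uniform (priority 18) → {delta:14, uniform:18}
dequeue next → delta; now {uniform:18}
add charlie (priority 49) → {uniform:18, charlie:49}
dequeue next → uniform; now {charlie:49}
add echo (priority 59) → {charlie:49, echo:59}
dequeue next → charlie; now {echo:59}
dequeue next → echo; now {}
add alpha (priority 41) → {alpha:41}
add mike (priority 33) → {mike:33, alpha:41}
update mike to priority 38 → {mike:38, alpha:41}
add foxtrot (priority 32) → {foxtrot:32, mike:38, alpha:41}
dequeue next → foxtrot; now {mike:38, alpha:41}
add golf (priority 53) → {mike:38, alpha:41, golf:53}
dequeue next → mike; now {alpha:41, golf:53}
add sierra (priority 40) → {sierra:40, alpha:41, golf:53}
update golf to priority 4 → {golf:4, sierra:40, alpha:41}
dequeue next → golf; now {sierra:40, alpha:41}
dequeue next → sierra; now {alpha:41}
add papa (priority 48) → {alpha:41, papa:48}
dequeue next → alpha; now {papa:48}
update papa to priority 24 → {papa:24}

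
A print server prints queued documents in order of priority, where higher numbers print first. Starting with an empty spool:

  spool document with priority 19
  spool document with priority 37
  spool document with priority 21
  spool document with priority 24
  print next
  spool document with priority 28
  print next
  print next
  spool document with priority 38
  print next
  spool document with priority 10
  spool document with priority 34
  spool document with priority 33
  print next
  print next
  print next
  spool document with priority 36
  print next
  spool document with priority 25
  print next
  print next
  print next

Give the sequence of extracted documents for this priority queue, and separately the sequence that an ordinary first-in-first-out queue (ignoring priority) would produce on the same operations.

priority queue: [37, 28, 24, 38, 34, 33, 21, 36, 25, 19, 10]; FIFO queue: [19, 37, 21, 24, 28, 38, 10, 34, 33, 36, 25]

insert 19 → {19}
insert 37 → {37, 19}
insert 21 → {37, 21, 19}
insert 24 → {37, 24, 21, 19}
print next → 37; now {24, 21, 19}
insert 28 → {28, 24, 21, 19}
print next → 28; now {24, 21, 19}
print next → 24; now {21, 19}
insert 38 → {38, 21, 19}
print next → 38; now {21, 19}
insert 10 → {21, 19, 10}
insert 34 → {34, 21, 19, 10}
insert 33 → {34, 33, 21, 19, 10}
print next → 34; now {33, 21, 19, 10}
print next → 33; now {21, 19, 10}
print next → 21; now {19, 10}
insert 36 → {36, 19, 10}
print next → 36; now {19, 10}
insert 25 → {25, 19, 10}
print next → 25; now {19, 10}
print next → 19; now {10}
print next → 10; now {}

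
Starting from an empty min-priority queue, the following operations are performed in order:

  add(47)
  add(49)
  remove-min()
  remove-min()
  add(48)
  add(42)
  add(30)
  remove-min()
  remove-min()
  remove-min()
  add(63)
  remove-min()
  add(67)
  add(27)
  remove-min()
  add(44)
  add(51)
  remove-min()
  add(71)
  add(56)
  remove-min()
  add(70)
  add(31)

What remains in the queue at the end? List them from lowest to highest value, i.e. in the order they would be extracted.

31 → 56 → 67 → 70 → 71

insert 47 → {47}
insert 49 → {47, 49}
remove-min → 47; now {49}
remove-min → 49; now {}
insert 48 → {48}
insert 42 → {42, 48}
insert 30 → {30, 42, 48}
remove-min → 30; now {42, 48}
remove-min → 42; now {48}
remove-min → 48; now {}
insert 63 → {63}
remove-min → 63; now {}
insert 67 → {67}
insert 27 → {27, 67}
remove-min → 27; now {67}
insert 44 → {44, 67}
insert 51 → {44, 51, 67}
remove-min → 44; now {51, 67}
insert 71 → {51, 67, 71}
insert 56 → {51, 56, 67, 71}
remove-min → 51; now {56, 67, 71}
insert 70 → {56, 67, 70, 71}
insert 31 → {31, 56, 67, 70, 71}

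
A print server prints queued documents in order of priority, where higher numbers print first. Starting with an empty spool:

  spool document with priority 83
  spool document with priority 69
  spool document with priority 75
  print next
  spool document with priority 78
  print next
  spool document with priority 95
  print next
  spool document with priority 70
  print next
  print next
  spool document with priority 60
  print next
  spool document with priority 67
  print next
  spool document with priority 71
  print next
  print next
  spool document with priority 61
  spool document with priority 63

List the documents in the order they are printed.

insert 83 → {83}
insert 69 → {83, 69}
insert 75 → {83, 75, 69}
print next → 83; now {75, 69}
insert 78 → {78, 75, 69}
print next → 78; now {75, 69}
insert 95 → {95, 75, 69}
print next → 95; now {75, 69}
insert 70 → {75, 70, 69}
print next → 75; now {70, 69}
print next → 70; now {69}
insert 60 → {69, 60}
print next → 69; now {60}
insert 67 → {67, 60}
print next → 67; now {60}
insert 71 → {71, 60}
print next → 71; now {60}
print next → 60; now {}
insert 61 → {61}
insert 63 → {63, 61}

83, 78, 95, 75, 70, 69, 67, 71, 60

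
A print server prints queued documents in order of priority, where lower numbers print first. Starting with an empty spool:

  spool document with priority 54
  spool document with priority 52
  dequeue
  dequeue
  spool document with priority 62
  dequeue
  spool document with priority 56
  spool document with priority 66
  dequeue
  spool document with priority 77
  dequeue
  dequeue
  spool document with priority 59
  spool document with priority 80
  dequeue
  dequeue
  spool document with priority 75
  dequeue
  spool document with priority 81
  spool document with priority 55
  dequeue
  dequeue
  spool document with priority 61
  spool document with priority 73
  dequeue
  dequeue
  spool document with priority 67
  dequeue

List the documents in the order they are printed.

insert 54 → {54}
insert 52 → {52, 54}
dequeue → 52; now {54}
dequeue → 54; now {}
insert 62 → {62}
dequeue → 62; now {}
insert 56 → {56}
insert 66 → {56, 66}
dequeue → 56; now {66}
insert 77 → {66, 77}
dequeue → 66; now {77}
dequeue → 77; now {}
insert 59 → {59}
insert 80 → {59, 80}
dequeue → 59; now {80}
dequeue → 80; now {}
insert 75 → {75}
dequeue → 75; now {}
insert 81 → {81}
insert 55 → {55, 81}
dequeue → 55; now {81}
dequeue → 81; now {}
insert 61 → {61}
insert 73 → {61, 73}
dequeue → 61; now {73}
dequeue → 73; now {}
insert 67 → {67}
dequeue → 67; now {}

[52, 54, 62, 56, 66, 77, 59, 80, 75, 55, 81, 61, 73, 67]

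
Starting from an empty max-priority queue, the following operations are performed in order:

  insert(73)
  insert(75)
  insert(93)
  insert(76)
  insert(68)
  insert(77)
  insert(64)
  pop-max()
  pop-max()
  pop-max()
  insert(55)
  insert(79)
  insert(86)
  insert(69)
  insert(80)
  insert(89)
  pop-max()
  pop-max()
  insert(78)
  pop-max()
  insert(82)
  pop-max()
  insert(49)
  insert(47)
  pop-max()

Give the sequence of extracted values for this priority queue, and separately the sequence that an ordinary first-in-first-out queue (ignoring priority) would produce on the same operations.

priority queue: 93 → 77 → 76 → 89 → 86 → 80 → 82 → 79; FIFO queue: 73 → 75 → 93 → 76 → 68 → 77 → 64 → 55

insert 73 → {73}
insert 75 → {75, 73}
insert 93 → {93, 75, 73}
insert 76 → {93, 76, 75, 73}
insert 68 → {93, 76, 75, 73, 68}
insert 77 → {93, 77, 76, 75, 73, 68}
insert 64 → {93, 77, 76, 75, 73, 68, 64}
pop-max → 93; now {77, 76, 75, 73, 68, 64}
pop-max → 77; now {76, 75, 73, 68, 64}
pop-max → 76; now {75, 73, 68, 64}
insert 55 → {75, 73, 68, 64, 55}
insert 79 → {79, 75, 73, 68, 64, 55}
insert 86 → {86, 79, 75, 73, 68, 64, 55}
insert 69 → {86, 79, 75, 73, 69, 68, 64, 55}
insert 80 → {86, 80, 79, 75, 73, 69, 68, 64, 55}
insert 89 → {89, 86, 80, 79, 75, 73, 69, 68, 64, 55}
pop-max → 89; now {86, 80, 79, 75, 73, 69, 68, 64, 55}
pop-max → 86; now {80, 79, 75, 73, 69, 68, 64, 55}
insert 78 → {80, 79, 78, 75, 73, 69, 68, 64, 55}
pop-max → 80; now {79, 78, 75, 73, 69, 68, 64, 55}
insert 82 → {82, 79, 78, 75, 73, 69, 68, 64, 55}
pop-max → 82; now {79, 78, 75, 73, 69, 68, 64, 55}
insert 49 → {79, 78, 75, 73, 69, 68, 64, 55, 49}
insert 47 → {79, 78, 75, 73, 69, 68, 64, 55, 49, 47}
pop-max → 79; now {78, 75, 73, 69, 68, 64, 55, 49, 47}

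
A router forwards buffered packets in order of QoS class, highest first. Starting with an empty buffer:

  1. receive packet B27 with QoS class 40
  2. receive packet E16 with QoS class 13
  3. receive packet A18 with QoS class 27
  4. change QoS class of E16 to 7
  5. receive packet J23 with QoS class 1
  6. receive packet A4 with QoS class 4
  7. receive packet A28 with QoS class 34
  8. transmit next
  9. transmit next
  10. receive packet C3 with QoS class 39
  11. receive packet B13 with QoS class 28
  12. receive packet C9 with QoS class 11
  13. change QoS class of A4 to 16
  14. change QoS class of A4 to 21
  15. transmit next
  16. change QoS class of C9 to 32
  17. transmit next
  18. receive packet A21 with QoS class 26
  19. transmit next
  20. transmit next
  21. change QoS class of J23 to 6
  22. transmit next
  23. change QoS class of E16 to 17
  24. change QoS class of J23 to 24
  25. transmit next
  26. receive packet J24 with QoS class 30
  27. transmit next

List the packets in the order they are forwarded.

[B27, A28, C3, C9, B13, A18, A21, J23, J24]

add B27 (QoS class 40) → {B27:40}
add E16 (QoS class 13) → {B27:40, E16:13}
add A18 (QoS class 27) → {B27:40, A18:27, E16:13}
update E16 to QoS class 7 → {B27:40, A18:27, E16:7}
add J23 (QoS class 1) → {B27:40, A18:27, E16:7, J23:1}
add A4 (QoS class 4) → {B27:40, A18:27, E16:7, A4:4, J23:1}
add A28 (QoS class 34) → {B27:40, A28:34, A18:27, E16:7, A4:4, J23:1}
transmit next → B27; now {A28:34, A18:27, E16:7, A4:4, J23:1}
transmit next → A28; now {A18:27, E16:7, A4:4, J23:1}
add C3 (QoS class 39) → {C3:39, A18:27, E16:7, A4:4, J23:1}
add B13 (QoS class 28) → {C3:39, B13:28, A18:27, E16:7, A4:4, J23:1}
add C9 (QoS class 11) → {C3:39, B13:28, A18:27, C9:11, E16:7, A4:4, J23:1}
update A4 to QoS class 16 → {C3:39, B13:28, A18:27, A4:16, C9:11, E16:7, J23:1}
update A4 to QoS class 21 → {C3:39, B13:28, A18:27, A4:21, C9:11, E16:7, J23:1}
transmit next → C3; now {B13:28, A18:27, A4:21, C9:11, E16:7, J23:1}
update C9 to QoS class 32 → {C9:32, B13:28, A18:27, A4:21, E16:7, J23:1}
transmit next → C9; now {B13:28, A18:27, A4:21, E16:7, J23:1}
add A21 (QoS class 26) → {B13:28, A18:27, A21:26, A4:21, E16:7, J23:1}
transmit next → B13; now {A18:27, A21:26, A4:21, E16:7, J23:1}
transmit next → A18; now {A21:26, A4:21, E16:7, J23:1}
update J23 to QoS class 6 → {A21:26, A4:21, E16:7, J23:6}
transmit next → A21; now {A4:21, E16:7, J23:6}
update E16 to QoS class 17 → {A4:21, E16:17, J23:6}
update J23 to QoS class 24 → {J23:24, A4:21, E16:17}
transmit next → J23; now {A4:21, E16:17}
add J24 (QoS class 30) → {J24:30, A4:21, E16:17}
transmit next → J24; now {A4:21, E16:17}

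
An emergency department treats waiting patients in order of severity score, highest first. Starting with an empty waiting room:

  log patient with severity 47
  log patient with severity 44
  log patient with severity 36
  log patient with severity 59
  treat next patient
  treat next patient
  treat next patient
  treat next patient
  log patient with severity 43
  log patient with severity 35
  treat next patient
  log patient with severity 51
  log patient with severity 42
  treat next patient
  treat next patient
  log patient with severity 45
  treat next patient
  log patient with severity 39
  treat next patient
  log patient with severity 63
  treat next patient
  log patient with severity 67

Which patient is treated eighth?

45

insert 47 → {47}
insert 44 → {47, 44}
insert 36 → {47, 44, 36}
insert 59 → {59, 47, 44, 36}
treat next patient → 59; now {47, 44, 36}
treat next patient → 47; now {44, 36}
treat next patient → 44; now {36}
treat next patient → 36; now {}
insert 43 → {43}
insert 35 → {43, 35}
treat next patient → 43; now {35}
insert 51 → {51, 35}
insert 42 → {51, 42, 35}
treat next patient → 51; now {42, 35}
treat next patient → 42; now {35}
insert 45 → {45, 35}
treat next patient → 45; now {35}
insert 39 → {39, 35}
treat next patient → 39; now {35}
insert 63 → {63, 35}
treat next patient → 63; now {35}
insert 67 → {67, 35}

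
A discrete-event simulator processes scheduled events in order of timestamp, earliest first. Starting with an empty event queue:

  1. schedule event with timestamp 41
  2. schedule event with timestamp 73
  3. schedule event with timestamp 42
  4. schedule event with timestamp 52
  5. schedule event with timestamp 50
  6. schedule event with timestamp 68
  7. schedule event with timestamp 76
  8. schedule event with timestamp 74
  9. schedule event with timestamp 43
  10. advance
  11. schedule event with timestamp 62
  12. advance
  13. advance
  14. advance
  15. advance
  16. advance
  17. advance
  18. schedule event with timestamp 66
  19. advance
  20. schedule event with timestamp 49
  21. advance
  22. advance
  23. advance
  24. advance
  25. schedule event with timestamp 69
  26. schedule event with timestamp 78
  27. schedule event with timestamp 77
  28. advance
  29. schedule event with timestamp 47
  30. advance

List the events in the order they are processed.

41, 42, 43, 50, 52, 62, 68, 66, 49, 73, 74, 76, 69, 47

insert 41 → {41}
insert 73 → {41, 73}
insert 42 → {41, 42, 73}
insert 52 → {41, 42, 52, 73}
insert 50 → {41, 42, 50, 52, 73}
insert 68 → {41, 42, 50, 52, 68, 73}
insert 76 → {41, 42, 50, 52, 68, 73, 76}
insert 74 → {41, 42, 50, 52, 68, 73, 74, 76}
insert 43 → {41, 42, 43, 50, 52, 68, 73, 74, 76}
advance → 41; now {42, 43, 50, 52, 68, 73, 74, 76}
insert 62 → {42, 43, 50, 52, 62, 68, 73, 74, 76}
advance → 42; now {43, 50, 52, 62, 68, 73, 74, 76}
advance → 43; now {50, 52, 62, 68, 73, 74, 76}
advance → 50; now {52, 62, 68, 73, 74, 76}
advance → 52; now {62, 68, 73, 74, 76}
advance → 62; now {68, 73, 74, 76}
advance → 68; now {73, 74, 76}
insert 66 → {66, 73, 74, 76}
advance → 66; now {73, 74, 76}
insert 49 → {49, 73, 74, 76}
advance → 49; now {73, 74, 76}
advance → 73; now {74, 76}
advance → 74; now {76}
advance → 76; now {}
insert 69 → {69}
insert 78 → {69, 78}
insert 77 → {69, 77, 78}
advance → 69; now {77, 78}
insert 47 → {47, 77, 78}
advance → 47; now {77, 78}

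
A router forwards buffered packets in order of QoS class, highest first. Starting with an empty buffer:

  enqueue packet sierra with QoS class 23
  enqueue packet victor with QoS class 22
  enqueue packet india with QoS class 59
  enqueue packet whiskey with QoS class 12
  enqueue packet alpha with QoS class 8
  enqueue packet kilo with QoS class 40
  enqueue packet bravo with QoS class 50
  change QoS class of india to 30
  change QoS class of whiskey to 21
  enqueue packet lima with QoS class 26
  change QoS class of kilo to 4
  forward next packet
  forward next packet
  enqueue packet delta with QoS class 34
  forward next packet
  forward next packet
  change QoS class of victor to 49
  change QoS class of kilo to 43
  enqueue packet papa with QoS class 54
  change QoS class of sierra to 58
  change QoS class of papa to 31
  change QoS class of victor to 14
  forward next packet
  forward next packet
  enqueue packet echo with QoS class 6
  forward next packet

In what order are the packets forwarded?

bravo → india → delta → lima → sierra → kilo → papa

add sierra (QoS class 23) → {sierra:23}
add victor (QoS class 22) → {sierra:23, victor:22}
add india (QoS class 59) → {india:59, sierra:23, victor:22}
add whiskey (QoS class 12) → {india:59, sierra:23, victor:22, whiskey:12}
add alpha (QoS class 8) → {india:59, sierra:23, victor:22, whiskey:12, alpha:8}
add kilo (QoS class 40) → {india:59, kilo:40, sierra:23, victor:22, whiskey:12, alpha:8}
add bravo (QoS class 50) → {india:59, bravo:50, kilo:40, sierra:23, victor:22, whiskey:12, alpha:8}
update india to QoS class 30 → {bravo:50, kilo:40, india:30, sierra:23, victor:22, whiskey:12, alpha:8}
update whiskey to QoS class 21 → {bravo:50, kilo:40, india:30, sierra:23, victor:22, whiskey:21, alpha:8}
add lima (QoS class 26) → {bravo:50, kilo:40, india:30, lima:26, sierra:23, victor:22, whiskey:21, alpha:8}
update kilo to QoS class 4 → {bravo:50, india:30, lima:26, sierra:23, victor:22, whiskey:21, alpha:8, kilo:4}
forward next packet → bravo; now {india:30, lima:26, sierra:23, victor:22, whiskey:21, alpha:8, kilo:4}
forward next packet → india; now {lima:26, sierra:23, victor:22, whiskey:21, alpha:8, kilo:4}
add delta (QoS class 34) → {delta:34, lima:26, sierra:23, victor:22, whiskey:21, alpha:8, kilo:4}
forward next packet → delta; now {lima:26, sierra:23, victor:22, whiskey:21, alpha:8, kilo:4}
forward next packet → lima; now {sierra:23, victor:22, whiskey:21, alpha:8, kilo:4}
update victor to QoS class 49 → {victor:49, sierra:23, whiskey:21, alpha:8, kilo:4}
update kilo to QoS class 43 → {victor:49, kilo:43, sierra:23, whiskey:21, alpha:8}
add papa (QoS class 54) → {papa:54, victor:49, kilo:43, sierra:23, whiskey:21, alpha:8}
update sierra to QoS class 58 → {sierra:58, papa:54, victor:49, kilo:43, whiskey:21, alpha:8}
update papa to QoS class 31 → {sierra:58, victor:49, kilo:43, papa:31, whiskey:21, alpha:8}
update victor to QoS class 14 → {sierra:58, kilo:43, papa:31, whiskey:21, victor:14, alpha:8}
forward next packet → sierra; now {kilo:43, papa:31, whiskey:21, victor:14, alpha:8}
forward next packet → kilo; now {papa:31, whiskey:21, victor:14, alpha:8}
add echo (QoS class 6) → {papa:31, whiskey:21, victor:14, alpha:8, echo:6}
forward next packet → papa; now {whiskey:21, victor:14, alpha:8, echo:6}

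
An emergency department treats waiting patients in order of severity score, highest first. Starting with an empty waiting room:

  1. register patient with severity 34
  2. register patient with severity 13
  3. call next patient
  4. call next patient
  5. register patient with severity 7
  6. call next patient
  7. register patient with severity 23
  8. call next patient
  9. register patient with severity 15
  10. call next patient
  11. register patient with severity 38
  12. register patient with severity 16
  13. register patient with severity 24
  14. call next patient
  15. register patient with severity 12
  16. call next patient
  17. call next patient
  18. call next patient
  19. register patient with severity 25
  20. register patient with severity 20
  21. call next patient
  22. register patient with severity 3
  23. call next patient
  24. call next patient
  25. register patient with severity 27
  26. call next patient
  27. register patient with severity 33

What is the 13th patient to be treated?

27

insert 34 → {34}
insert 13 → {34, 13}
call next patient → 34; now {13}
call next patient → 13; now {}
insert 7 → {7}
call next patient → 7; now {}
insert 23 → {23}
call next patient → 23; now {}
insert 15 → {15}
call next patient → 15; now {}
insert 38 → {38}
insert 16 → {38, 16}
insert 24 → {38, 24, 16}
call next patient → 38; now {24, 16}
insert 12 → {24, 16, 12}
call next patient → 24; now {16, 12}
call next patient → 16; now {12}
call next patient → 12; now {}
insert 25 → {25}
insert 20 → {25, 20}
call next patient → 25; now {20}
insert 3 → {20, 3}
call next patient → 20; now {3}
call next patient → 3; now {}
insert 27 → {27}
call next patient → 27; now {}
insert 33 → {33}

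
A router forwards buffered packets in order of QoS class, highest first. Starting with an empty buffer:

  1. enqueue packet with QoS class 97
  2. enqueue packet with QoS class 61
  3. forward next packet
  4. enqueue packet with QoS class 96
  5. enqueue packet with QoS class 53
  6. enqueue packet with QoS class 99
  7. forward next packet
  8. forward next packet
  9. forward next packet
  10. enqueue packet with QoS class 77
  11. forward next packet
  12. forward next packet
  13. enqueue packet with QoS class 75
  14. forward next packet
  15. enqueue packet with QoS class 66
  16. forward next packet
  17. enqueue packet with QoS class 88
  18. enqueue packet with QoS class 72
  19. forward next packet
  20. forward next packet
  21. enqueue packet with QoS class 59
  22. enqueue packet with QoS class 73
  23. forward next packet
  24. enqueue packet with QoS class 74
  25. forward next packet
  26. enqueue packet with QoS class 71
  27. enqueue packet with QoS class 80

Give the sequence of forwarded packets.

97 → 99 → 96 → 61 → 77 → 53 → 75 → 66 → 88 → 72 → 73 → 74

insert 97 → {97}
insert 61 → {97, 61}
forward next packet → 97; now {61}
insert 96 → {96, 61}
insert 53 → {96, 61, 53}
insert 99 → {99, 96, 61, 53}
forward next packet → 99; now {96, 61, 53}
forward next packet → 96; now {61, 53}
forward next packet → 61; now {53}
insert 77 → {77, 53}
forward next packet → 77; now {53}
forward next packet → 53; now {}
insert 75 → {75}
forward next packet → 75; now {}
insert 66 → {66}
forward next packet → 66; now {}
insert 88 → {88}
insert 72 → {88, 72}
forward next packet → 88; now {72}
forward next packet → 72; now {}
insert 59 → {59}
insert 73 → {73, 59}
forward next packet → 73; now {59}
insert 74 → {74, 59}
forward next packet → 74; now {59}
insert 71 → {71, 59}
insert 80 → {80, 71, 59}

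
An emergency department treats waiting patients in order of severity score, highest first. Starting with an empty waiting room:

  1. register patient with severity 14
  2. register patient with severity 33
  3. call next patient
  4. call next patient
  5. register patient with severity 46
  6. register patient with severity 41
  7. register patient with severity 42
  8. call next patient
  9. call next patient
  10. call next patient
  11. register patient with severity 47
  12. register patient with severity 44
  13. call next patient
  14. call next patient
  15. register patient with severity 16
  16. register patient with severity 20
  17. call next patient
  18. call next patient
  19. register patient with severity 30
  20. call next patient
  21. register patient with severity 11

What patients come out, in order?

[33, 14, 46, 42, 41, 47, 44, 20, 16, 30]

insert 14 → {14}
insert 33 → {33, 14}
call next patient → 33; now {14}
call next patient → 14; now {}
insert 46 → {46}
insert 41 → {46, 41}
insert 42 → {46, 42, 41}
call next patient → 46; now {42, 41}
call next patient → 42; now {41}
call next patient → 41; now {}
insert 47 → {47}
insert 44 → {47, 44}
call next patient → 47; now {44}
call next patient → 44; now {}
insert 16 → {16}
insert 20 → {20, 16}
call next patient → 20; now {16}
call next patient → 16; now {}
insert 30 → {30}
call next patient → 30; now {}
insert 11 → {11}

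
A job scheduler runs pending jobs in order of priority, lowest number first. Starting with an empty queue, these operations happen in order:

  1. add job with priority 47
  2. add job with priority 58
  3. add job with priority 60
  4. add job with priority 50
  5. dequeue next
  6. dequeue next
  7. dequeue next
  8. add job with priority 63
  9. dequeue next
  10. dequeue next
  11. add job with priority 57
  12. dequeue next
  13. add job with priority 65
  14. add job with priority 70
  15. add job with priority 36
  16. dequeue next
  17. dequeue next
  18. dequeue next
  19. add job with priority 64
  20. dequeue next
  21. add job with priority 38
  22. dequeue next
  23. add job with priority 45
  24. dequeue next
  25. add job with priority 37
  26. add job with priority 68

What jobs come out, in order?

[47, 50, 58, 60, 63, 57, 36, 65, 70, 64, 38, 45]

insert 47 → {47}
insert 58 → {47, 58}
insert 60 → {47, 58, 60}
insert 50 → {47, 50, 58, 60}
dequeue next → 47; now {50, 58, 60}
dequeue next → 50; now {58, 60}
dequeue next → 58; now {60}
insert 63 → {60, 63}
dequeue next → 60; now {63}
dequeue next → 63; now {}
insert 57 → {57}
dequeue next → 57; now {}
insert 65 → {65}
insert 70 → {65, 70}
insert 36 → {36, 65, 70}
dequeue next → 36; now {65, 70}
dequeue next → 65; now {70}
dequeue next → 70; now {}
insert 64 → {64}
dequeue next → 64; now {}
insert 38 → {38}
dequeue next → 38; now {}
insert 45 → {45}
dequeue next → 45; now {}
insert 37 → {37}
insert 68 → {37, 68}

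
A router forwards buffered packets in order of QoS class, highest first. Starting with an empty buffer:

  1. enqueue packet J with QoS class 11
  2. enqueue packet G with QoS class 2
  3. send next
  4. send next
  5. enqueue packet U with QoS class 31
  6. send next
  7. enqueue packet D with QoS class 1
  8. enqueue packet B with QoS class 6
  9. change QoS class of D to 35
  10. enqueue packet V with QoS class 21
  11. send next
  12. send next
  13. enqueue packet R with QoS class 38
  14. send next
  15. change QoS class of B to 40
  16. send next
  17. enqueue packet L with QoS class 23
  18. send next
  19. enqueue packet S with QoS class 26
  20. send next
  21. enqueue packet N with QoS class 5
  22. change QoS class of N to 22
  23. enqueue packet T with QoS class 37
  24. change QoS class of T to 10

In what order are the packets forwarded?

J, G, U, D, V, R, B, L, S

add J (QoS class 11) → {J:11}
add G (QoS class 2) → {J:11, G:2}
send next → J; now {G:2}
send next → G; now {}
add U (QoS class 31) → {U:31}
send next → U; now {}
add D (QoS class 1) → {D:1}
add B (QoS class 6) → {B:6, D:1}
update D to QoS class 35 → {D:35, B:6}
add V (QoS class 21) → {D:35, V:21, B:6}
send next → D; now {V:21, B:6}
send next → V; now {B:6}
add R (QoS class 38) → {R:38, B:6}
send next → R; now {B:6}
update B to QoS class 40 → {B:40}
send next → B; now {}
add L (QoS class 23) → {L:23}
send next → L; now {}
add S (QoS class 26) → {S:26}
send next → S; now {}
add N (QoS class 5) → {N:5}
update N to QoS class 22 → {N:22}
add T (QoS class 37) → {T:37, N:22}
update T to QoS class 10 → {N:22, T:10}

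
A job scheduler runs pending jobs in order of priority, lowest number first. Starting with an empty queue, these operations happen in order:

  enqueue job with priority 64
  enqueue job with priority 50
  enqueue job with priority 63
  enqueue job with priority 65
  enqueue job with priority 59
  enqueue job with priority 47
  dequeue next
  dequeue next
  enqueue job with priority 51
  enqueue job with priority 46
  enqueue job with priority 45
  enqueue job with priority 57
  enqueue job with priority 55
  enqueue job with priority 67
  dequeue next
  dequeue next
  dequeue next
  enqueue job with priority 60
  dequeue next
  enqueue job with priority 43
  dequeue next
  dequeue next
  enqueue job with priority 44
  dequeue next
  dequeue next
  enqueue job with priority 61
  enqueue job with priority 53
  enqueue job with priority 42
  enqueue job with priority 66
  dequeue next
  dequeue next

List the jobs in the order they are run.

47, 50, 45, 46, 51, 55, 43, 57, 44, 59, 42, 53

insert 64 → {64}
insert 50 → {50, 64}
insert 63 → {50, 63, 64}
insert 65 → {50, 63, 64, 65}
insert 59 → {50, 59, 63, 64, 65}
insert 47 → {47, 50, 59, 63, 64, 65}
dequeue next → 47; now {50, 59, 63, 64, 65}
dequeue next → 50; now {59, 63, 64, 65}
insert 51 → {51, 59, 63, 64, 65}
insert 46 → {46, 51, 59, 63, 64, 65}
insert 45 → {45, 46, 51, 59, 63, 64, 65}
insert 57 → {45, 46, 51, 57, 59, 63, 64, 65}
insert 55 → {45, 46, 51, 55, 57, 59, 63, 64, 65}
insert 67 → {45, 46, 51, 55, 57, 59, 63, 64, 65, 67}
dequeue next → 45; now {46, 51, 55, 57, 59, 63, 64, 65, 67}
dequeue next → 46; now {51, 55, 57, 59, 63, 64, 65, 67}
dequeue next → 51; now {55, 57, 59, 63, 64, 65, 67}
insert 60 → {55, 57, 59, 60, 63, 64, 65, 67}
dequeue next → 55; now {57, 59, 60, 63, 64, 65, 67}
insert 43 → {43, 57, 59, 60, 63, 64, 65, 67}
dequeue next → 43; now {57, 59, 60, 63, 64, 65, 67}
dequeue next → 57; now {59, 60, 63, 64, 65, 67}
insert 44 → {44, 59, 60, 63, 64, 65, 67}
dequeue next → 44; now {59, 60, 63, 64, 65, 67}
dequeue next → 59; now {60, 63, 64, 65, 67}
insert 61 → {60, 61, 63, 64, 65, 67}
insert 53 → {53, 60, 61, 63, 64, 65, 67}
insert 42 → {42, 53, 60, 61, 63, 64, 65, 67}
insert 66 → {42, 53, 60, 61, 63, 64, 65, 66, 67}
dequeue next → 42; now {53, 60, 61, 63, 64, 65, 66, 67}
dequeue next → 53; now {60, 61, 63, 64, 65, 66, 67}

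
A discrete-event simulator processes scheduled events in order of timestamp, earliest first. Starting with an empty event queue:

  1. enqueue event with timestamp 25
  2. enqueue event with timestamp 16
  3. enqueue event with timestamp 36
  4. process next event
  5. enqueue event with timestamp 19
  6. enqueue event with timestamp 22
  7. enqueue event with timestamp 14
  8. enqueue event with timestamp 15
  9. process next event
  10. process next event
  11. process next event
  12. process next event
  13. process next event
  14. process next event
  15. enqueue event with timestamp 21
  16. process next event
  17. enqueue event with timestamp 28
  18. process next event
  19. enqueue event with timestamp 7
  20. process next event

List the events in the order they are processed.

insert 25 → {25}
insert 16 → {16, 25}
insert 36 → {16, 25, 36}
process next event → 16; now {25, 36}
insert 19 → {19, 25, 36}
insert 22 → {19, 22, 25, 36}
insert 14 → {14, 19, 22, 25, 36}
insert 15 → {14, 15, 19, 22, 25, 36}
process next event → 14; now {15, 19, 22, 25, 36}
process next event → 15; now {19, 22, 25, 36}
process next event → 19; now {22, 25, 36}
process next event → 22; now {25, 36}
process next event → 25; now {36}
process next event → 36; now {}
insert 21 → {21}
process next event → 21; now {}
insert 28 → {28}
process next event → 28; now {}
insert 7 → {7}
process next event → 7; now {}

[16, 14, 15, 19, 22, 25, 36, 21, 28, 7]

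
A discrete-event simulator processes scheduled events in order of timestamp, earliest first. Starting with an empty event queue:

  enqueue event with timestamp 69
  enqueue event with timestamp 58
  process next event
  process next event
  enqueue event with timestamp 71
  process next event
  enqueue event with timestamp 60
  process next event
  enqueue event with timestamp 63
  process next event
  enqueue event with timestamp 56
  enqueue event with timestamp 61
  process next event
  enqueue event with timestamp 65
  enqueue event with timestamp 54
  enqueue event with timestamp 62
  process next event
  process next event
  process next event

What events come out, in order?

[58, 69, 71, 60, 63, 56, 54, 61, 62]

insert 69 → {69}
insert 58 → {58, 69}
process next event → 58; now {69}
process next event → 69; now {}
insert 71 → {71}
process next event → 71; now {}
insert 60 → {60}
process next event → 60; now {}
insert 63 → {63}
process next event → 63; now {}
insert 56 → {56}
insert 61 → {56, 61}
process next event → 56; now {61}
insert 65 → {61, 65}
insert 54 → {54, 61, 65}
insert 62 → {54, 61, 62, 65}
process next event → 54; now {61, 62, 65}
process next event → 61; now {62, 65}
process next event → 62; now {65}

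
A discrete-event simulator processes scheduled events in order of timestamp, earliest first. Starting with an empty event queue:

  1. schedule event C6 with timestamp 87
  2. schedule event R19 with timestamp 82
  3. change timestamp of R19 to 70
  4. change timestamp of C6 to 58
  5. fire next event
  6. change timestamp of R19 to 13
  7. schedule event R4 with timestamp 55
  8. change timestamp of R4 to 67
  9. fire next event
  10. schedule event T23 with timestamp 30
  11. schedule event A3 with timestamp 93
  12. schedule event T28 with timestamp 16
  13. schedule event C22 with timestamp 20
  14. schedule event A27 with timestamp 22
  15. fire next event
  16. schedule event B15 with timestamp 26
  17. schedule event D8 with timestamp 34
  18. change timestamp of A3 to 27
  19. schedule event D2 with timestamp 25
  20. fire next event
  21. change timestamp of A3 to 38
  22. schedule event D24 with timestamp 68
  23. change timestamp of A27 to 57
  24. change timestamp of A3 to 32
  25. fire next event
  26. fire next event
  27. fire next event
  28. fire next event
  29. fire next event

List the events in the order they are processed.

C6 → R19 → T28 → C22 → D2 → B15 → T23 → A3 → D8

add C6 (timestamp 87) → {C6:87}
add R19 (timestamp 82) → {R19:82, C6:87}
update R19 to timestamp 70 → {R19:70, C6:87}
update C6 to timestamp 58 → {C6:58, R19:70}
fire next event → C6; now {R19:70}
update R19 to timestamp 13 → {R19:13}
add R4 (timestamp 55) → {R19:13, R4:55}
update R4 to timestamp 67 → {R19:13, R4:67}
fire next event → R19; now {R4:67}
add T23 (timestamp 30) → {T23:30, R4:67}
add A3 (timestamp 93) → {T23:30, R4:67, A3:93}
add T28 (timestamp 16) → {T28:16, T23:30, R4:67, A3:93}
add C22 (timestamp 20) → {T28:16, C22:20, T23:30, R4:67, A3:93}
add A27 (timestamp 22) → {T28:16, C22:20, A27:22, T23:30, R4:67, A3:93}
fire next event → T28; now {C22:20, A27:22, T23:30, R4:67, A3:93}
add B15 (timestamp 26) → {C22:20, A27:22, B15:26, T23:30, R4:67, A3:93}
add D8 (timestamp 34) → {C22:20, A27:22, B15:26, T23:30, D8:34, R4:67, A3:93}
update A3 to timestamp 27 → {C22:20, A27:22, B15:26, A3:27, T23:30, D8:34, R4:67}
add D2 (timestamp 25) → {C22:20, A27:22, D2:25, B15:26, A3:27, T23:30, D8:34, R4:67}
fire next event → C22; now {A27:22, D2:25, B15:26, A3:27, T23:30, D8:34, R4:67}
update A3 to timestamp 38 → {A27:22, D2:25, B15:26, T23:30, D8:34, A3:38, R4:67}
add D24 (timestamp 68) → {A27:22, D2:25, B15:26, T23:30, D8:34, A3:38, R4:67, D24:68}
update A27 to timestamp 57 → {D2:25, B15:26, T23:30, D8:34, A3:38, A27:57, R4:67, D24:68}
update A3 to timestamp 32 → {D2:25, B15:26, T23:30, A3:32, D8:34, A27:57, R4:67, D24:68}
fire next event → D2; now {B15:26, T23:30, A3:32, D8:34, A27:57, R4:67, D24:68}
fire next event → B15; now {T23:30, A3:32, D8:34, A27:57, R4:67, D24:68}
fire next event → T23; now {A3:32, D8:34, A27:57, R4:67, D24:68}
fire next event → A3; now {D8:34, A27:57, R4:67, D24:68}
fire next event → D8; now {A27:57, R4:67, D24:68}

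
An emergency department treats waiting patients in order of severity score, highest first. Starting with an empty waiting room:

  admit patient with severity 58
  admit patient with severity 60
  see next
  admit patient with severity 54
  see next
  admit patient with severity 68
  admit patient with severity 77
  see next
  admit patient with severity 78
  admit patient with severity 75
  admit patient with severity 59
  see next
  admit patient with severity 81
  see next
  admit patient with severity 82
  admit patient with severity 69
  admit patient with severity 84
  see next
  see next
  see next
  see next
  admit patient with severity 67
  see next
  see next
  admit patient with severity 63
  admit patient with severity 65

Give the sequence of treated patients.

60 → 58 → 77 → 78 → 81 → 84 → 82 → 75 → 69 → 68 → 67

insert 58 → {58}
insert 60 → {60, 58}
see next → 60; now {58}
insert 54 → {58, 54}
see next → 58; now {54}
insert 68 → {68, 54}
insert 77 → {77, 68, 54}
see next → 77; now {68, 54}
insert 78 → {78, 68, 54}
insert 75 → {78, 75, 68, 54}
insert 59 → {78, 75, 68, 59, 54}
see next → 78; now {75, 68, 59, 54}
insert 81 → {81, 75, 68, 59, 54}
see next → 81; now {75, 68, 59, 54}
insert 82 → {82, 75, 68, 59, 54}
insert 69 → {82, 75, 69, 68, 59, 54}
insert 84 → {84, 82, 75, 69, 68, 59, 54}
see next → 84; now {82, 75, 69, 68, 59, 54}
see next → 82; now {75, 69, 68, 59, 54}
see next → 75; now {69, 68, 59, 54}
see next → 69; now {68, 59, 54}
insert 67 → {68, 67, 59, 54}
see next → 68; now {67, 59, 54}
see next → 67; now {59, 54}
insert 63 → {63, 59, 54}
insert 65 → {65, 63, 59, 54}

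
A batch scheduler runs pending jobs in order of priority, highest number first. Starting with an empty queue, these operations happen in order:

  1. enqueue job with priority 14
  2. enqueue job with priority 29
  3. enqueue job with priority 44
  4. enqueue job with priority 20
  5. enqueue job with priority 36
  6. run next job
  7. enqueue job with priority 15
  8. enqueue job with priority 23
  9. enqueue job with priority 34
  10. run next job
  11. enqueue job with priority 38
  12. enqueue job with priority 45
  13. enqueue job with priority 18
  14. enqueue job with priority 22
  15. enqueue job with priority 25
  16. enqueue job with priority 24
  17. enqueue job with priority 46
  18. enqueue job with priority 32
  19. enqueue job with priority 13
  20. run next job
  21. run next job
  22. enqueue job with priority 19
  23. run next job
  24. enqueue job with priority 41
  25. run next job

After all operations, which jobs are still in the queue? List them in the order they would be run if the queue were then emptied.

34 → 32 → 29 → 25 → 24 → 23 → 22 → 20 → 19 → 18 → 15 → 14 → 13

insert 14 → {14}
insert 29 → {29, 14}
insert 44 → {44, 29, 14}
insert 20 → {44, 29, 20, 14}
insert 36 → {44, 36, 29, 20, 14}
run next job → 44; now {36, 29, 20, 14}
insert 15 → {36, 29, 20, 15, 14}
insert 23 → {36, 29, 23, 20, 15, 14}
insert 34 → {36, 34, 29, 23, 20, 15, 14}
run next job → 36; now {34, 29, 23, 20, 15, 14}
insert 38 → {38, 34, 29, 23, 20, 15, 14}
insert 45 → {45, 38, 34, 29, 23, 20, 15, 14}
insert 18 → {45, 38, 34, 29, 23, 20, 18, 15, 14}
insert 22 → {45, 38, 34, 29, 23, 22, 20, 18, 15, 14}
insert 25 → {45, 38, 34, 29, 25, 23, 22, 20, 18, 15, 14}
insert 24 → {45, 38, 34, 29, 25, 24, 23, 22, 20, 18, 15, 14}
insert 46 → {46, 45, 38, 34, 29, 25, 24, 23, 22, 20, 18, 15, 14}
insert 32 → {46, 45, 38, 34, 32, 29, 25, 24, 23, 22, 20, 18, 15, 14}
insert 13 → {46, 45, 38, 34, 32, 29, 25, 24, 23, 22, 20, 18, 15, 14, 13}
run next job → 46; now {45, 38, 34, 32, 29, 25, 24, 23, 22, 20, 18, 15, 14, 13}
run next job → 45; now {38, 34, 32, 29, 25, 24, 23, 22, 20, 18, 15, 14, 13}
insert 19 → {38, 34, 32, 29, 25, 24, 23, 22, 20, 19, 18, 15, 14, 13}
run next job → 38; now {34, 32, 29, 25, 24, 23, 22, 20, 19, 18, 15, 14, 13}
insert 41 → {41, 34, 32, 29, 25, 24, 23, 22, 20, 19, 18, 15, 14, 13}
run next job → 41; now {34, 32, 29, 25, 24, 23, 22, 20, 19, 18, 15, 14, 13}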